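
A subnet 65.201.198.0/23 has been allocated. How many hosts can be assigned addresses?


Host bits = 32 - 23 = 9
Total addresses = 2^9 = 512
Usable = total - 2 (network and broadcast)
Usable hosts: 510


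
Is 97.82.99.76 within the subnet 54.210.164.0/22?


Subnet network: 54.210.164.0
Test IP AND mask: 97.82.96.0
No, 97.82.99.76 is not in 54.210.164.0/22


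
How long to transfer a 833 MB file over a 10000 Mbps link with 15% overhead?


Effective throughput = 10000 * (1 - 15/100) = 8500 Mbps
File size in Mb = 833 * 8 = 6664 Mb
Time = 6664 / 8500
Time = 0.784 seconds


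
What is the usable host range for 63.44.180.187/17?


Network: 63.44.128.0
Broadcast: 63.44.255.255
First usable = network + 1
Last usable = broadcast - 1
Range: 63.44.128.1 to 63.44.255.254


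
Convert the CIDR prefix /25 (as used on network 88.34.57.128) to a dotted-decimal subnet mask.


/25 means 25 network bits, 7 host bits
Binary: 11111111111111111111111110000000
Mask: 255.255.255.128


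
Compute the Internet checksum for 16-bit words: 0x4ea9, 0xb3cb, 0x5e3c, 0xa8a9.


Sum all words (with carry folding):
+ 0x4ea9 = 0x4ea9
+ 0xb3cb = 0x0275
+ 0x5e3c = 0x60b1
+ 0xa8a9 = 0x095b
One's complement: ~0x095b
Checksum = 0xf6a4


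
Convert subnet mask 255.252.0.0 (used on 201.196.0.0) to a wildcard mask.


Subnet mask: 255.252.0.0
Wildcard = 255.255.255.255 - subnet mask
255 - 255 = 0
255 - 252 = 3
255 - 0 = 255
255 - 0 = 255
Wildcard: 0.3.255.255


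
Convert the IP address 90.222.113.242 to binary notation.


90 = 01011010
222 = 11011110
113 = 01110001
242 = 11110010
Binary: 01011010.11011110.01110001.11110010


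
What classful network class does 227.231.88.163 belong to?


First octet: 227
Binary: 11100011
1110xxxx -> Class D (224-239)
Class D (multicast), default mask N/A


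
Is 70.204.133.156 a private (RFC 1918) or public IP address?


RFC 1918 private ranges:
  10.0.0.0/8 (10.0.0.0 - 10.255.255.255)
  172.16.0.0/12 (172.16.0.0 - 172.31.255.255)
  192.168.0.0/16 (192.168.0.0 - 192.168.255.255)
Public (not in any RFC 1918 range)


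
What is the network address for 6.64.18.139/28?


IP:   00000110.01000000.00010010.10001011
Mask: 11111111.11111111.11111111.11110000
AND operation:
Net:  00000110.01000000.00010010.10000000
Network: 6.64.18.128/28


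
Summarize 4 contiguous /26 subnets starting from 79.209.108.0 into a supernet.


Original prefix: /26
Number of subnets: 4 = 2^2
New prefix = 26 - 2 = 24
Supernet: 79.209.108.0/24


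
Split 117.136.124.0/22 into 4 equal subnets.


New prefix = 22 + 2 = 24
Each subnet has 256 addresses
  117.136.124.0/24
  117.136.125.0/24
  117.136.126.0/24
  117.136.127.0/24
Subnets: 117.136.124.0/24, 117.136.125.0/24, 117.136.126.0/24, 117.136.127.0/24


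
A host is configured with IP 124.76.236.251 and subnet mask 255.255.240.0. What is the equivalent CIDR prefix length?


Binary: 11111111.11111111.11110000.00000000
Count leading 1s
Prefix: /20


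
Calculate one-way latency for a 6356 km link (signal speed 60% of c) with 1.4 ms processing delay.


Speed = 0.6 * 3e5 km/s = 180000 km/s
Propagation delay = 6356 / 180000 = 0.0353 s = 35.3111 ms
Processing delay = 1.4 ms
Total one-way latency = 36.7111 ms


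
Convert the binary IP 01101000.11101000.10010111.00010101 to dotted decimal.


01101000 = 104
11101000 = 232
10010111 = 151
00010101 = 21
IP: 104.232.151.21


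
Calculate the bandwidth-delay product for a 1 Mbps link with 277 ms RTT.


BDP = bandwidth * RTT
= 1 Mbps * 277 ms
= 1 * 1e6 * 277 / 1000 bits
= 277000 bits
= 34625 bytes
= 33.8135 KB
BDP = 277000 bits (34625 bytes)


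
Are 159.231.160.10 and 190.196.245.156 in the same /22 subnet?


Mask: 255.255.252.0
159.231.160.10 AND mask = 159.231.160.0
190.196.245.156 AND mask = 190.196.244.0
No, different subnets (159.231.160.0 vs 190.196.244.0)


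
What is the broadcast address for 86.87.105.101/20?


Network: 86.87.96.0/20
Host bits = 12
Set all host bits to 1:
Broadcast: 86.87.111.255


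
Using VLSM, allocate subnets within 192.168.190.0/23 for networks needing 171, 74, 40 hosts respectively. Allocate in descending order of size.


171 hosts -> /24 (254 usable): 192.168.190.0/24
74 hosts -> /25 (126 usable): 192.168.191.0/25
40 hosts -> /26 (62 usable): 192.168.191.128/26
Allocation: 192.168.190.0/24 (171 hosts, 254 usable); 192.168.191.0/25 (74 hosts, 126 usable); 192.168.191.128/26 (40 hosts, 62 usable)


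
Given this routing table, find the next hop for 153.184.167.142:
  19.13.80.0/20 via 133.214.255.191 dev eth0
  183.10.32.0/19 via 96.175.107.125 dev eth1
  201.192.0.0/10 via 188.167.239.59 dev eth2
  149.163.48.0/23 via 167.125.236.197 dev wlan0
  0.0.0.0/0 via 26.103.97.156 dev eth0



Longest prefix match for 153.184.167.142:
  /20 19.13.80.0: no
  /19 183.10.32.0: no
  /10 201.192.0.0: no
  /23 149.163.48.0: no
  /0 0.0.0.0: MATCH
Selected: next-hop 26.103.97.156 via eth0 (matched /0)


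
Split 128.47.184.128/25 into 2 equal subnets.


New prefix = 25 + 1 = 26
Each subnet has 64 addresses
  128.47.184.128/26
  128.47.184.192/26
Subnets: 128.47.184.128/26, 128.47.184.192/26


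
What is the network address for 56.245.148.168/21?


IP:   00111000.11110101.10010100.10101000
Mask: 11111111.11111111.11111000.00000000
AND operation:
Net:  00111000.11110101.10010000.00000000
Network: 56.245.144.0/21


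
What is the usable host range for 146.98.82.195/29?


Network: 146.98.82.192
Broadcast: 146.98.82.199
First usable = network + 1
Last usable = broadcast - 1
Range: 146.98.82.193 to 146.98.82.198


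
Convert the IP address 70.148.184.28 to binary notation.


70 = 01000110
148 = 10010100
184 = 10111000
28 = 00011100
Binary: 01000110.10010100.10111000.00011100


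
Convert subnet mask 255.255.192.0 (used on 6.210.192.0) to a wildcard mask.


Subnet mask: 255.255.192.0
Wildcard = 255.255.255.255 - subnet mask
255 - 255 = 0
255 - 255 = 0
255 - 192 = 63
255 - 0 = 255
Wildcard: 0.0.63.255


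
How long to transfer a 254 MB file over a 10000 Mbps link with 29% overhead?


Effective throughput = 10000 * (1 - 29/100) = 7100 Mbps
File size in Mb = 254 * 8 = 2032 Mb
Time = 2032 / 7100
Time = 0.2862 seconds


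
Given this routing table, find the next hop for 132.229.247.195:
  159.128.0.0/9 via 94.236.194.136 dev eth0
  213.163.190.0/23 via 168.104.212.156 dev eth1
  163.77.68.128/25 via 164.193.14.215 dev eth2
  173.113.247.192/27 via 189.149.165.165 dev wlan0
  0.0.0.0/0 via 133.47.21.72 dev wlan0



Longest prefix match for 132.229.247.195:
  /9 159.128.0.0: no
  /23 213.163.190.0: no
  /25 163.77.68.128: no
  /27 173.113.247.192: no
  /0 0.0.0.0: MATCH
Selected: next-hop 133.47.21.72 via wlan0 (matched /0)


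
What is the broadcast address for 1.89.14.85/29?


Network: 1.89.14.80/29
Host bits = 3
Set all host bits to 1:
Broadcast: 1.89.14.87


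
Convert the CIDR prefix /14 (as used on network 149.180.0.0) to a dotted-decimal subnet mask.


/14 means 14 network bits, 18 host bits
Binary: 11111111111111000000000000000000
Mask: 255.252.0.0


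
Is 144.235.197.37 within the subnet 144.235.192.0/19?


Subnet network: 144.235.192.0
Test IP AND mask: 144.235.192.0
Yes, 144.235.197.37 is in 144.235.192.0/19


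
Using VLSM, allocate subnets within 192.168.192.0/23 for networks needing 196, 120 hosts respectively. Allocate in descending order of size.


196 hosts -> /24 (254 usable): 192.168.192.0/24
120 hosts -> /25 (126 usable): 192.168.193.0/25
Allocation: 192.168.192.0/24 (196 hosts, 254 usable); 192.168.193.0/25 (120 hosts, 126 usable)


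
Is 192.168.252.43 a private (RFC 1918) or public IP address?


RFC 1918 private ranges:
  10.0.0.0/8 (10.0.0.0 - 10.255.255.255)
  172.16.0.0/12 (172.16.0.0 - 172.31.255.255)
  192.168.0.0/16 (192.168.0.0 - 192.168.255.255)
Private (in 192.168.0.0/16)


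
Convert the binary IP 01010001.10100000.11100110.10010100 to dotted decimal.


01010001 = 81
10100000 = 160
11100110 = 230
10010100 = 148
IP: 81.160.230.148


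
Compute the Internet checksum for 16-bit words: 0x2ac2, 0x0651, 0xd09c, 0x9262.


Sum all words (with carry folding):
+ 0x2ac2 = 0x2ac2
+ 0x0651 = 0x3113
+ 0xd09c = 0x01b0
+ 0x9262 = 0x9412
One's complement: ~0x9412
Checksum = 0x6bed


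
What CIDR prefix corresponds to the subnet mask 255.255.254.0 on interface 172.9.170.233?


Binary: 11111111.11111111.11111110.00000000
Count leading 1s
Prefix: /23


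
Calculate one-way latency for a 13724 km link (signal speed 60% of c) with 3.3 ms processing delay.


Speed = 0.6 * 3e5 km/s = 180000 km/s
Propagation delay = 13724 / 180000 = 0.0762 s = 76.2444 ms
Processing delay = 3.3 ms
Total one-way latency = 79.5444 ms


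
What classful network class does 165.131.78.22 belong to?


First octet: 165
Binary: 10100101
10xxxxxx -> Class B (128-191)
Class B, default mask 255.255.0.0 (/16)


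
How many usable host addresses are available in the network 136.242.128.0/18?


Host bits = 32 - 18 = 14
Total addresses = 2^14 = 16384
Usable = total - 2 (network and broadcast)
Usable hosts: 16382


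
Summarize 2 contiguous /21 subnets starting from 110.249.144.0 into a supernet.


Original prefix: /21
Number of subnets: 2 = 2^1
New prefix = 21 - 1 = 20
Supernet: 110.249.144.0/20


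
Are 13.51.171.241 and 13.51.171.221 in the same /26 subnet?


Mask: 255.255.255.192
13.51.171.241 AND mask = 13.51.171.192
13.51.171.221 AND mask = 13.51.171.192
Yes, same subnet (13.51.171.192)


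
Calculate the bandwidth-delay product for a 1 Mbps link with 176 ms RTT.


BDP = bandwidth * RTT
= 1 Mbps * 176 ms
= 1 * 1e6 * 176 / 1000 bits
= 176000 bits
= 22000 bytes
= 21.4844 KB
BDP = 176000 bits (22000 bytes)


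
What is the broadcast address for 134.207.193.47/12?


Network: 134.192.0.0/12
Host bits = 20
Set all host bits to 1:
Broadcast: 134.207.255.255


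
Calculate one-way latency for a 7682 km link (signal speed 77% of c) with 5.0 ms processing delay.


Speed = 0.77 * 3e5 km/s = 231000 km/s
Propagation delay = 7682 / 231000 = 0.0333 s = 33.2554 ms
Processing delay = 5.0 ms
Total one-way latency = 38.2554 ms


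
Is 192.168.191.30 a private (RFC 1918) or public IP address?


RFC 1918 private ranges:
  10.0.0.0/8 (10.0.0.0 - 10.255.255.255)
  172.16.0.0/12 (172.16.0.0 - 172.31.255.255)
  192.168.0.0/16 (192.168.0.0 - 192.168.255.255)
Private (in 192.168.0.0/16)


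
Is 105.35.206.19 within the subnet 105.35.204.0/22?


Subnet network: 105.35.204.0
Test IP AND mask: 105.35.204.0
Yes, 105.35.206.19 is in 105.35.204.0/22


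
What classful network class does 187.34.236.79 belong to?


First octet: 187
Binary: 10111011
10xxxxxx -> Class B (128-191)
Class B, default mask 255.255.0.0 (/16)


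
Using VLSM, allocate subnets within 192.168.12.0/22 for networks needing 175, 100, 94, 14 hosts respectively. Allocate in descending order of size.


175 hosts -> /24 (254 usable): 192.168.12.0/24
100 hosts -> /25 (126 usable): 192.168.13.0/25
94 hosts -> /25 (126 usable): 192.168.13.128/25
14 hosts -> /28 (14 usable): 192.168.14.0/28
Allocation: 192.168.12.0/24 (175 hosts, 254 usable); 192.168.13.0/25 (100 hosts, 126 usable); 192.168.13.128/25 (94 hosts, 126 usable); 192.168.14.0/28 (14 hosts, 14 usable)


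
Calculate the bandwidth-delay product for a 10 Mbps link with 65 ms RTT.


BDP = bandwidth * RTT
= 10 Mbps * 65 ms
= 10 * 1e6 * 65 / 1000 bits
= 650000 bits
= 81250 bytes
= 79.3457 KB
BDP = 650000 bits (81250 bytes)


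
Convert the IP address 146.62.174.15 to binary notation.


146 = 10010010
62 = 00111110
174 = 10101110
15 = 00001111
Binary: 10010010.00111110.10101110.00001111


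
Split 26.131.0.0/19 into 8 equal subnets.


New prefix = 19 + 3 = 22
Each subnet has 1024 addresses
  26.131.0.0/22
  26.131.4.0/22
  26.131.8.0/22
  26.131.12.0/22
  26.131.16.0/22
  26.131.20.0/22
  26.131.24.0/22
  26.131.28.0/22
Subnets: 26.131.0.0/22, 26.131.4.0/22, 26.131.8.0/22, 26.131.12.0/22, 26.131.16.0/22, 26.131.20.0/22, 26.131.24.0/22, 26.131.28.0/22


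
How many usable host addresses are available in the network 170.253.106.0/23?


Host bits = 32 - 23 = 9
Total addresses = 2^9 = 512
Usable = total - 2 (network and broadcast)
Usable hosts: 510


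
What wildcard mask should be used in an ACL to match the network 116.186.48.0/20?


Subnet mask: 255.255.240.0
Wildcard = 255.255.255.255 - subnet mask
255 - 255 = 0
255 - 255 = 0
255 - 240 = 15
255 - 0 = 255
Wildcard: 0.0.15.255


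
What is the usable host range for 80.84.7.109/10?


Network: 80.64.0.0
Broadcast: 80.127.255.255
First usable = network + 1
Last usable = broadcast - 1
Range: 80.64.0.1 to 80.127.255.254


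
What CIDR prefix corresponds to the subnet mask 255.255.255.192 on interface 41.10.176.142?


Binary: 11111111.11111111.11111111.11000000
Count leading 1s
Prefix: /26


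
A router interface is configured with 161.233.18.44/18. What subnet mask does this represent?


/18 means 18 network bits, 14 host bits
Binary: 11111111111111111100000000000000
Mask: 255.255.192.0


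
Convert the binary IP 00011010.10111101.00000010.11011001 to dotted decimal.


00011010 = 26
10111101 = 189
00000010 = 2
11011001 = 217
IP: 26.189.2.217


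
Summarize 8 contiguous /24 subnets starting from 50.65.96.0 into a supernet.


Original prefix: /24
Number of subnets: 8 = 2^3
New prefix = 24 - 3 = 21
Supernet: 50.65.96.0/21


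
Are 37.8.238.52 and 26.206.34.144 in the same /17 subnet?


Mask: 255.255.128.0
37.8.238.52 AND mask = 37.8.128.0
26.206.34.144 AND mask = 26.206.0.0
No, different subnets (37.8.128.0 vs 26.206.0.0)


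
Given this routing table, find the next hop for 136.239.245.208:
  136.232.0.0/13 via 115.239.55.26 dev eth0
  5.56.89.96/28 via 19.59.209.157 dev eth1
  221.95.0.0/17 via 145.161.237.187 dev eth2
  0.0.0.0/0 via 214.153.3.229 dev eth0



Longest prefix match for 136.239.245.208:
  /13 136.232.0.0: MATCH
  /28 5.56.89.96: no
  /17 221.95.0.0: no
  /0 0.0.0.0: MATCH
Selected: next-hop 115.239.55.26 via eth0 (matched /13)


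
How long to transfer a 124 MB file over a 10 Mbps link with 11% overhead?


Effective throughput = 10 * (1 - 11/100) = 8.9 Mbps
File size in Mb = 124 * 8 = 992 Mb
Time = 992 / 8.9
Time = 111.4607 seconds


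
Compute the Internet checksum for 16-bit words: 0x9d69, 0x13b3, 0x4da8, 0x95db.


Sum all words (with carry folding):
+ 0x9d69 = 0x9d69
+ 0x13b3 = 0xb11c
+ 0x4da8 = 0xfec4
+ 0x95db = 0x94a0
One's complement: ~0x94a0
Checksum = 0x6b5f


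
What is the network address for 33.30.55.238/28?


IP:   00100001.00011110.00110111.11101110
Mask: 11111111.11111111.11111111.11110000
AND operation:
Net:  00100001.00011110.00110111.11100000
Network: 33.30.55.224/28


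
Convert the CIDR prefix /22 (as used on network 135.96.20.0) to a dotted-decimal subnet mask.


/22 means 22 network bits, 10 host bits
Binary: 11111111111111111111110000000000
Mask: 255.255.252.0


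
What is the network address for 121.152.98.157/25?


IP:   01111001.10011000.01100010.10011101
Mask: 11111111.11111111.11111111.10000000
AND operation:
Net:  01111001.10011000.01100010.10000000
Network: 121.152.98.128/25


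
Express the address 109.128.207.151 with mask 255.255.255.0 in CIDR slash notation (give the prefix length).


Binary: 11111111.11111111.11111111.00000000
Count leading 1s
Prefix: /24


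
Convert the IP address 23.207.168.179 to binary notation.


23 = 00010111
207 = 11001111
168 = 10101000
179 = 10110011
Binary: 00010111.11001111.10101000.10110011


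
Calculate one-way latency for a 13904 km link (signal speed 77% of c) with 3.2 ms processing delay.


Speed = 0.77 * 3e5 km/s = 231000 km/s
Propagation delay = 13904 / 231000 = 0.0602 s = 60.1905 ms
Processing delay = 3.2 ms
Total one-way latency = 63.3905 ms


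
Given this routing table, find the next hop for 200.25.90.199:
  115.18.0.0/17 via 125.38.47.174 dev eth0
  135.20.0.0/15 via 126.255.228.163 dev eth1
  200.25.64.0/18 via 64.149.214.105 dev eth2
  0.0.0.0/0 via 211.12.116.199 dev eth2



Longest prefix match for 200.25.90.199:
  /17 115.18.0.0: no
  /15 135.20.0.0: no
  /18 200.25.64.0: MATCH
  /0 0.0.0.0: MATCH
Selected: next-hop 64.149.214.105 via eth2 (matched /18)


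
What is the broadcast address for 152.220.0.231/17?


Network: 152.220.0.0/17
Host bits = 15
Set all host bits to 1:
Broadcast: 152.220.127.255


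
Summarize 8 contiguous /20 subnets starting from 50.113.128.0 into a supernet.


Original prefix: /20
Number of subnets: 8 = 2^3
New prefix = 20 - 3 = 17
Supernet: 50.113.128.0/17


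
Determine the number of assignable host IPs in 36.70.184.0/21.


Host bits = 32 - 21 = 11
Total addresses = 2^11 = 2048
Usable = total - 2 (network and broadcast)
Usable hosts: 2046


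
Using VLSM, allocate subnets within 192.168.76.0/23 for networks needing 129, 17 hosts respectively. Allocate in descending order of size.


129 hosts -> /24 (254 usable): 192.168.76.0/24
17 hosts -> /27 (30 usable): 192.168.77.0/27
Allocation: 192.168.76.0/24 (129 hosts, 254 usable); 192.168.77.0/27 (17 hosts, 30 usable)


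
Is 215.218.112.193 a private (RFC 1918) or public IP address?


RFC 1918 private ranges:
  10.0.0.0/8 (10.0.0.0 - 10.255.255.255)
  172.16.0.0/12 (172.16.0.0 - 172.31.255.255)
  192.168.0.0/16 (192.168.0.0 - 192.168.255.255)
Public (not in any RFC 1918 range)


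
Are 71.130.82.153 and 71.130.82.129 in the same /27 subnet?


Mask: 255.255.255.224
71.130.82.153 AND mask = 71.130.82.128
71.130.82.129 AND mask = 71.130.82.128
Yes, same subnet (71.130.82.128)


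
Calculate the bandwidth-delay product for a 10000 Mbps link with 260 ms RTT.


BDP = bandwidth * RTT
= 10000 Mbps * 260 ms
= 10000 * 1e6 * 260 / 1000 bits
= 2600000000 bits
= 325000000 bytes
= 317382.8125 KB
BDP = 2600000000 bits (325000000 bytes)


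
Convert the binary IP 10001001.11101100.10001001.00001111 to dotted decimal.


10001001 = 137
11101100 = 236
10001001 = 137
00001111 = 15
IP: 137.236.137.15


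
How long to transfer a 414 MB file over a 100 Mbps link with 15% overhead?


Effective throughput = 100 * (1 - 15/100) = 85 Mbps
File size in Mb = 414 * 8 = 3312 Mb
Time = 3312 / 85
Time = 38.9647 seconds


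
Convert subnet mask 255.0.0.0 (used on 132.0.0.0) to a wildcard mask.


Subnet mask: 255.0.0.0
Wildcard = 255.255.255.255 - subnet mask
255 - 255 = 0
255 - 0 = 255
255 - 0 = 255
255 - 0 = 255
Wildcard: 0.255.255.255


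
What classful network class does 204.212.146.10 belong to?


First octet: 204
Binary: 11001100
110xxxxx -> Class C (192-223)
Class C, default mask 255.255.255.0 (/24)


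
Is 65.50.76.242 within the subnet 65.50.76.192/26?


Subnet network: 65.50.76.192
Test IP AND mask: 65.50.76.192
Yes, 65.50.76.242 is in 65.50.76.192/26


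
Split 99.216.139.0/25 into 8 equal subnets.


New prefix = 25 + 3 = 28
Each subnet has 16 addresses
  99.216.139.0/28
  99.216.139.16/28
  99.216.139.32/28
  99.216.139.48/28
  99.216.139.64/28
  99.216.139.80/28
  99.216.139.96/28
  99.216.139.112/28
Subnets: 99.216.139.0/28, 99.216.139.16/28, 99.216.139.32/28, 99.216.139.48/28, 99.216.139.64/28, 99.216.139.80/28, 99.216.139.96/28, 99.216.139.112/28


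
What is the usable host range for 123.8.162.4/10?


Network: 123.0.0.0
Broadcast: 123.63.255.255
First usable = network + 1
Last usable = broadcast - 1
Range: 123.0.0.1 to 123.63.255.254


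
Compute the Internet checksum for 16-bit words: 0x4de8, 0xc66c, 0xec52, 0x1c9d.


Sum all words (with carry folding):
+ 0x4de8 = 0x4de8
+ 0xc66c = 0x1455
+ 0xec52 = 0x00a8
+ 0x1c9d = 0x1d45
One's complement: ~0x1d45
Checksum = 0xe2ba


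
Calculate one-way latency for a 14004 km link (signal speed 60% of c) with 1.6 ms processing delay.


Speed = 0.6 * 3e5 km/s = 180000 km/s
Propagation delay = 14004 / 180000 = 0.0778 s = 77.8 ms
Processing delay = 1.6 ms
Total one-way latency = 79.4 ms


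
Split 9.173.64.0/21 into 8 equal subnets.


New prefix = 21 + 3 = 24
Each subnet has 256 addresses
  9.173.64.0/24
  9.173.65.0/24
  9.173.66.0/24
  9.173.67.0/24
  9.173.68.0/24
  9.173.69.0/24
  9.173.70.0/24
  9.173.71.0/24
Subnets: 9.173.64.0/24, 9.173.65.0/24, 9.173.66.0/24, 9.173.67.0/24, 9.173.68.0/24, 9.173.69.0/24, 9.173.70.0/24, 9.173.71.0/24


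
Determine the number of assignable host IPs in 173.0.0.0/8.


Host bits = 32 - 8 = 24
Total addresses = 2^24 = 16777216
Usable = total - 2 (network and broadcast)
Usable hosts: 16777214


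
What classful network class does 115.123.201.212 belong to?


First octet: 115
Binary: 01110011
0xxxxxxx -> Class A (1-126)
Class A, default mask 255.0.0.0 (/8)


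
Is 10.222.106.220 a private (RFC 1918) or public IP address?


RFC 1918 private ranges:
  10.0.0.0/8 (10.0.0.0 - 10.255.255.255)
  172.16.0.0/12 (172.16.0.0 - 172.31.255.255)
  192.168.0.0/16 (192.168.0.0 - 192.168.255.255)
Private (in 10.0.0.0/8)


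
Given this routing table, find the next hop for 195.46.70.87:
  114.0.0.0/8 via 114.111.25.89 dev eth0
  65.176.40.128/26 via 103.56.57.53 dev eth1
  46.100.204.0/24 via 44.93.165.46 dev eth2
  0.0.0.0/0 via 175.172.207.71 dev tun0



Longest prefix match for 195.46.70.87:
  /8 114.0.0.0: no
  /26 65.176.40.128: no
  /24 46.100.204.0: no
  /0 0.0.0.0: MATCH
Selected: next-hop 175.172.207.71 via tun0 (matched /0)


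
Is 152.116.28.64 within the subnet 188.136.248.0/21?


Subnet network: 188.136.248.0
Test IP AND mask: 152.116.24.0
No, 152.116.28.64 is not in 188.136.248.0/21


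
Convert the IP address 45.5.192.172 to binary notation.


45 = 00101101
5 = 00000101
192 = 11000000
172 = 10101100
Binary: 00101101.00000101.11000000.10101100


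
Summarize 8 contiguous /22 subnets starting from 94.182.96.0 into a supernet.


Original prefix: /22
Number of subnets: 8 = 2^3
New prefix = 22 - 3 = 19
Supernet: 94.182.96.0/19


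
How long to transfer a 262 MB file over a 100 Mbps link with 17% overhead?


Effective throughput = 100 * (1 - 17/100) = 83 Mbps
File size in Mb = 262 * 8 = 2096 Mb
Time = 2096 / 83
Time = 25.253 seconds


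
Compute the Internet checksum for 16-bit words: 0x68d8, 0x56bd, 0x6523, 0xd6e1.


Sum all words (with carry folding):
+ 0x68d8 = 0x68d8
+ 0x56bd = 0xbf95
+ 0x6523 = 0x24b9
+ 0xd6e1 = 0xfb9a
One's complement: ~0xfb9a
Checksum = 0x0465


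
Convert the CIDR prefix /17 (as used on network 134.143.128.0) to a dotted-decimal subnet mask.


/17 means 17 network bits, 15 host bits
Binary: 11111111111111111000000000000000
Mask: 255.255.128.0


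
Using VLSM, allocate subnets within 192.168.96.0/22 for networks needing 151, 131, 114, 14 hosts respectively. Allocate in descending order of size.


151 hosts -> /24 (254 usable): 192.168.96.0/24
131 hosts -> /24 (254 usable): 192.168.97.0/24
114 hosts -> /25 (126 usable): 192.168.98.0/25
14 hosts -> /28 (14 usable): 192.168.98.128/28
Allocation: 192.168.96.0/24 (151 hosts, 254 usable); 192.168.97.0/24 (131 hosts, 254 usable); 192.168.98.0/25 (114 hosts, 126 usable); 192.168.98.128/28 (14 hosts, 14 usable)


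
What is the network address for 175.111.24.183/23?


IP:   10101111.01101111.00011000.10110111
Mask: 11111111.11111111.11111110.00000000
AND operation:
Net:  10101111.01101111.00011000.00000000
Network: 175.111.24.0/23


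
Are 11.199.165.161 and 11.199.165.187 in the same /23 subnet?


Mask: 255.255.254.0
11.199.165.161 AND mask = 11.199.164.0
11.199.165.187 AND mask = 11.199.164.0
Yes, same subnet (11.199.164.0)


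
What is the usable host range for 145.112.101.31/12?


Network: 145.112.0.0
Broadcast: 145.127.255.255
First usable = network + 1
Last usable = broadcast - 1
Range: 145.112.0.1 to 145.127.255.254


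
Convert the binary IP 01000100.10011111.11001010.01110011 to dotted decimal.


01000100 = 68
10011111 = 159
11001010 = 202
01110011 = 115
IP: 68.159.202.115


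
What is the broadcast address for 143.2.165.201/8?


Network: 143.0.0.0/8
Host bits = 24
Set all host bits to 1:
Broadcast: 143.255.255.255


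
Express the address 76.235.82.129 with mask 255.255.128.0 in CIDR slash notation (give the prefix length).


Binary: 11111111.11111111.10000000.00000000
Count leading 1s
Prefix: /17


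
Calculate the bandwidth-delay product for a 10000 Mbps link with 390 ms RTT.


BDP = bandwidth * RTT
= 10000 Mbps * 390 ms
= 10000 * 1e6 * 390 / 1000 bits
= 3900000000 bits
= 487500000 bytes
= 476074.2188 KB
BDP = 3900000000 bits (487500000 bytes)


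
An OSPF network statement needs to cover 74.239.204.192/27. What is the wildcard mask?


Subnet mask: 255.255.255.224
Wildcard = 255.255.255.255 - subnet mask
255 - 255 = 0
255 - 255 = 0
255 - 255 = 0
255 - 224 = 31
Wildcard: 0.0.0.31


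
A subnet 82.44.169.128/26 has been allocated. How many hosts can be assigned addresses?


Host bits = 32 - 26 = 6
Total addresses = 2^6 = 64
Usable = total - 2 (network and broadcast)
Usable hosts: 62


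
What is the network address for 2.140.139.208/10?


IP:   00000010.10001100.10001011.11010000
Mask: 11111111.11000000.00000000.00000000
AND operation:
Net:  00000010.10000000.00000000.00000000
Network: 2.128.0.0/10


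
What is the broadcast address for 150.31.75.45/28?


Network: 150.31.75.32/28
Host bits = 4
Set all host bits to 1:
Broadcast: 150.31.75.47


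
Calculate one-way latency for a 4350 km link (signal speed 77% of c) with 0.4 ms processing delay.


Speed = 0.77 * 3e5 km/s = 231000 km/s
Propagation delay = 4350 / 231000 = 0.0188 s = 18.8312 ms
Processing delay = 0.4 ms
Total one-way latency = 19.2312 ms


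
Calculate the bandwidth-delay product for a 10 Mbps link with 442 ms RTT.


BDP = bandwidth * RTT
= 10 Mbps * 442 ms
= 10 * 1e6 * 442 / 1000 bits
= 4420000 bits
= 552500 bytes
= 539.5508 KB
BDP = 4420000 bits (552500 bytes)


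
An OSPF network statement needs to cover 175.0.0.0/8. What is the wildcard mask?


Subnet mask: 255.0.0.0
Wildcard = 255.255.255.255 - subnet mask
255 - 255 = 0
255 - 0 = 255
255 - 0 = 255
255 - 0 = 255
Wildcard: 0.255.255.255


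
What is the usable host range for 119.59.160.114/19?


Network: 119.59.160.0
Broadcast: 119.59.191.255
First usable = network + 1
Last usable = broadcast - 1
Range: 119.59.160.1 to 119.59.191.254


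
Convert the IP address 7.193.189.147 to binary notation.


7 = 00000111
193 = 11000001
189 = 10111101
147 = 10010011
Binary: 00000111.11000001.10111101.10010011


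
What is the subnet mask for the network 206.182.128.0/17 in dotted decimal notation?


/17 means 17 network bits, 15 host bits
Binary: 11111111111111111000000000000000
Mask: 255.255.128.0


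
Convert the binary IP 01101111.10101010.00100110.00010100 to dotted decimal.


01101111 = 111
10101010 = 170
00100110 = 38
00010100 = 20
IP: 111.170.38.20


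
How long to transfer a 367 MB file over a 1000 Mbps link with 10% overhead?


Effective throughput = 1000 * (1 - 10/100) = 900 Mbps
File size in Mb = 367 * 8 = 2936 Mb
Time = 2936 / 900
Time = 3.2622 seconds


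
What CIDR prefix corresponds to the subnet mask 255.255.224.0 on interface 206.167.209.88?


Binary: 11111111.11111111.11100000.00000000
Count leading 1s
Prefix: /19


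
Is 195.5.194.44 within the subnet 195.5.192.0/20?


Subnet network: 195.5.192.0
Test IP AND mask: 195.5.192.0
Yes, 195.5.194.44 is in 195.5.192.0/20


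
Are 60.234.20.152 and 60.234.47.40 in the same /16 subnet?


Mask: 255.255.0.0
60.234.20.152 AND mask = 60.234.0.0
60.234.47.40 AND mask = 60.234.0.0
Yes, same subnet (60.234.0.0)


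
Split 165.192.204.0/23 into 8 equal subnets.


New prefix = 23 + 3 = 26
Each subnet has 64 addresses
  165.192.204.0/26
  165.192.204.64/26
  165.192.204.128/26
  165.192.204.192/26
  165.192.205.0/26
  165.192.205.64/26
  165.192.205.128/26
  165.192.205.192/26
Subnets: 165.192.204.0/26, 165.192.204.64/26, 165.192.204.128/26, 165.192.204.192/26, 165.192.205.0/26, 165.192.205.64/26, 165.192.205.128/26, 165.192.205.192/26


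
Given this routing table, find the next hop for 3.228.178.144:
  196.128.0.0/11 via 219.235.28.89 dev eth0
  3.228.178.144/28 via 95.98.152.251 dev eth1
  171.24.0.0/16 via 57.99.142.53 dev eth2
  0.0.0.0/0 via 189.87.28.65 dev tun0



Longest prefix match for 3.228.178.144:
  /11 196.128.0.0: no
  /28 3.228.178.144: MATCH
  /16 171.24.0.0: no
  /0 0.0.0.0: MATCH
Selected: next-hop 95.98.152.251 via eth1 (matched /28)


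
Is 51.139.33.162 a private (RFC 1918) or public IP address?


RFC 1918 private ranges:
  10.0.0.0/8 (10.0.0.0 - 10.255.255.255)
  172.16.0.0/12 (172.16.0.0 - 172.31.255.255)
  192.168.0.0/16 (192.168.0.0 - 192.168.255.255)
Public (not in any RFC 1918 range)


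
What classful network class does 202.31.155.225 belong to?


First octet: 202
Binary: 11001010
110xxxxx -> Class C (192-223)
Class C, default mask 255.255.255.0 (/24)


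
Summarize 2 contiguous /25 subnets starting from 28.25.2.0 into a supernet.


Original prefix: /25
Number of subnets: 2 = 2^1
New prefix = 25 - 1 = 24
Supernet: 28.25.2.0/24


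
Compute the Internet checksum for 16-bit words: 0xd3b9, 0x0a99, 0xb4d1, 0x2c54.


Sum all words (with carry folding):
+ 0xd3b9 = 0xd3b9
+ 0x0a99 = 0xde52
+ 0xb4d1 = 0x9324
+ 0x2c54 = 0xbf78
One's complement: ~0xbf78
Checksum = 0x4087


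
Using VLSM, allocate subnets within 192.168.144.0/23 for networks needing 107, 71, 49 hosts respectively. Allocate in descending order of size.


107 hosts -> /25 (126 usable): 192.168.144.0/25
71 hosts -> /25 (126 usable): 192.168.144.128/25
49 hosts -> /26 (62 usable): 192.168.145.0/26
Allocation: 192.168.144.0/25 (107 hosts, 126 usable); 192.168.144.128/25 (71 hosts, 126 usable); 192.168.145.0/26 (49 hosts, 62 usable)


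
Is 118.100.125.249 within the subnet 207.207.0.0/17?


Subnet network: 207.207.0.0
Test IP AND mask: 118.100.0.0
No, 118.100.125.249 is not in 207.207.0.0/17


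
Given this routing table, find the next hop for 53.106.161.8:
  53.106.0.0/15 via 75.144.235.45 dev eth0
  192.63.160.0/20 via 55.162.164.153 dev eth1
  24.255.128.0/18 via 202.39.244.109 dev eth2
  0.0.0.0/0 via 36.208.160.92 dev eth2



Longest prefix match for 53.106.161.8:
  /15 53.106.0.0: MATCH
  /20 192.63.160.0: no
  /18 24.255.128.0: no
  /0 0.0.0.0: MATCH
Selected: next-hop 75.144.235.45 via eth0 (matched /15)


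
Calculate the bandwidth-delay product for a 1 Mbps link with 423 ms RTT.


BDP = bandwidth * RTT
= 1 Mbps * 423 ms
= 1 * 1e6 * 423 / 1000 bits
= 423000 bits
= 52875 bytes
= 51.6357 KB
BDP = 423000 bits (52875 bytes)


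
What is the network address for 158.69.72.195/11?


IP:   10011110.01000101.01001000.11000011
Mask: 11111111.11100000.00000000.00000000
AND operation:
Net:  10011110.01000000.00000000.00000000
Network: 158.64.0.0/11


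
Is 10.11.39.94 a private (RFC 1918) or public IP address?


RFC 1918 private ranges:
  10.0.0.0/8 (10.0.0.0 - 10.255.255.255)
  172.16.0.0/12 (172.16.0.0 - 172.31.255.255)
  192.168.0.0/16 (192.168.0.0 - 192.168.255.255)
Private (in 10.0.0.0/8)


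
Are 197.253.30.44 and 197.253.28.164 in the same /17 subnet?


Mask: 255.255.128.0
197.253.30.44 AND mask = 197.253.0.0
197.253.28.164 AND mask = 197.253.0.0
Yes, same subnet (197.253.0.0)


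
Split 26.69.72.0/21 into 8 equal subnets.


New prefix = 21 + 3 = 24
Each subnet has 256 addresses
  26.69.72.0/24
  26.69.73.0/24
  26.69.74.0/24
  26.69.75.0/24
  26.69.76.0/24
  26.69.77.0/24
  26.69.78.0/24
  26.69.79.0/24
Subnets: 26.69.72.0/24, 26.69.73.0/24, 26.69.74.0/24, 26.69.75.0/24, 26.69.76.0/24, 26.69.77.0/24, 26.69.78.0/24, 26.69.79.0/24


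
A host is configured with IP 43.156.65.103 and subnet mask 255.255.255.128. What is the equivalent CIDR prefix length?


Binary: 11111111.11111111.11111111.10000000
Count leading 1s
Prefix: /25


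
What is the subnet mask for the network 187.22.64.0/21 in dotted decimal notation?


/21 means 21 network bits, 11 host bits
Binary: 11111111111111111111100000000000
Mask: 255.255.248.0


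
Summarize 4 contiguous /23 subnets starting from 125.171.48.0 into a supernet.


Original prefix: /23
Number of subnets: 4 = 2^2
New prefix = 23 - 2 = 21
Supernet: 125.171.48.0/21


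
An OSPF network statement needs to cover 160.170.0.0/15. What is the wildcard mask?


Subnet mask: 255.254.0.0
Wildcard = 255.255.255.255 - subnet mask
255 - 255 = 0
255 - 254 = 1
255 - 0 = 255
255 - 0 = 255
Wildcard: 0.1.255.255


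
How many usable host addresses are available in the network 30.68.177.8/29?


Host bits = 32 - 29 = 3
Total addresses = 2^3 = 8
Usable = total - 2 (network and broadcast)
Usable hosts: 6


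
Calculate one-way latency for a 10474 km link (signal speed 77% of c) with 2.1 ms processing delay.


Speed = 0.77 * 3e5 km/s = 231000 km/s
Propagation delay = 10474 / 231000 = 0.0453 s = 45.342 ms
Processing delay = 2.1 ms
Total one-way latency = 47.442 ms


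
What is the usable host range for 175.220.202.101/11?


Network: 175.192.0.0
Broadcast: 175.223.255.255
First usable = network + 1
Last usable = broadcast - 1
Range: 175.192.0.1 to 175.223.255.254


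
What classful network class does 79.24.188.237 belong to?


First octet: 79
Binary: 01001111
0xxxxxxx -> Class A (1-126)
Class A, default mask 255.0.0.0 (/8)


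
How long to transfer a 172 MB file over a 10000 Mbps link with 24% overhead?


Effective throughput = 10000 * (1 - 24/100) = 7600 Mbps
File size in Mb = 172 * 8 = 1376 Mb
Time = 1376 / 7600
Time = 0.1811 seconds


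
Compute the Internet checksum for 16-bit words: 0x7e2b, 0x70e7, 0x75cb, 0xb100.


Sum all words (with carry folding):
+ 0x7e2b = 0x7e2b
+ 0x70e7 = 0xef12
+ 0x75cb = 0x64de
+ 0xb100 = 0x15df
One's complement: ~0x15df
Checksum = 0xea20


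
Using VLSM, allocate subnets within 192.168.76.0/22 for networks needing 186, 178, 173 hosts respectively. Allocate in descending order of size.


186 hosts -> /24 (254 usable): 192.168.76.0/24
178 hosts -> /24 (254 usable): 192.168.77.0/24
173 hosts -> /24 (254 usable): 192.168.78.0/24
Allocation: 192.168.76.0/24 (186 hosts, 254 usable); 192.168.77.0/24 (178 hosts, 254 usable); 192.168.78.0/24 (173 hosts, 254 usable)


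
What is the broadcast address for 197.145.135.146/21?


Network: 197.145.128.0/21
Host bits = 11
Set all host bits to 1:
Broadcast: 197.145.135.255


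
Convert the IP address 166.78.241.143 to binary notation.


166 = 10100110
78 = 01001110
241 = 11110001
143 = 10001111
Binary: 10100110.01001110.11110001.10001111


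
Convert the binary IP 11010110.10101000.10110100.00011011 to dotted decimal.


11010110 = 214
10101000 = 168
10110100 = 180
00011011 = 27
IP: 214.168.180.27


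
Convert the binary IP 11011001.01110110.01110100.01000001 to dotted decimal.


11011001 = 217
01110110 = 118
01110100 = 116
01000001 = 65
IP: 217.118.116.65


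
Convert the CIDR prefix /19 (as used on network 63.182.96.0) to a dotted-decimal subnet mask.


/19 means 19 network bits, 13 host bits
Binary: 11111111111111111110000000000000
Mask: 255.255.224.0


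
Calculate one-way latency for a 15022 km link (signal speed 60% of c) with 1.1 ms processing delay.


Speed = 0.6 * 3e5 km/s = 180000 km/s
Propagation delay = 15022 / 180000 = 0.0835 s = 83.4556 ms
Processing delay = 1.1 ms
Total one-way latency = 84.5556 ms


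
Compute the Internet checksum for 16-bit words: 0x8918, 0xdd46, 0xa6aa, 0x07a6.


Sum all words (with carry folding):
+ 0x8918 = 0x8918
+ 0xdd46 = 0x665f
+ 0xa6aa = 0x0d0a
+ 0x07a6 = 0x14b0
One's complement: ~0x14b0
Checksum = 0xeb4f


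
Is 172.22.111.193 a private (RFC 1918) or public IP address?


RFC 1918 private ranges:
  10.0.0.0/8 (10.0.0.0 - 10.255.255.255)
  172.16.0.0/12 (172.16.0.0 - 172.31.255.255)
  192.168.0.0/16 (192.168.0.0 - 192.168.255.255)
Private (in 172.16.0.0/12)


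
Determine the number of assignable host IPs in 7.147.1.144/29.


Host bits = 32 - 29 = 3
Total addresses = 2^3 = 8
Usable = total - 2 (network and broadcast)
Usable hosts: 6


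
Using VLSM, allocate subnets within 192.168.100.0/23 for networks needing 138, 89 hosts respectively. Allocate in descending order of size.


138 hosts -> /24 (254 usable): 192.168.100.0/24
89 hosts -> /25 (126 usable): 192.168.101.0/25
Allocation: 192.168.100.0/24 (138 hosts, 254 usable); 192.168.101.0/25 (89 hosts, 126 usable)


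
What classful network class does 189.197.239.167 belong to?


First octet: 189
Binary: 10111101
10xxxxxx -> Class B (128-191)
Class B, default mask 255.255.0.0 (/16)


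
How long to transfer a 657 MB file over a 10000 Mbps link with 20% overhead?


Effective throughput = 10000 * (1 - 20/100) = 8000 Mbps
File size in Mb = 657 * 8 = 5256 Mb
Time = 5256 / 8000
Time = 0.657 seconds


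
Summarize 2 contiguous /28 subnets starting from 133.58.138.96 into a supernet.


Original prefix: /28
Number of subnets: 2 = 2^1
New prefix = 28 - 1 = 27
Supernet: 133.58.138.96/27


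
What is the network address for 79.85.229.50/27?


IP:   01001111.01010101.11100101.00110010
Mask: 11111111.11111111.11111111.11100000
AND operation:
Net:  01001111.01010101.11100101.00100000
Network: 79.85.229.32/27


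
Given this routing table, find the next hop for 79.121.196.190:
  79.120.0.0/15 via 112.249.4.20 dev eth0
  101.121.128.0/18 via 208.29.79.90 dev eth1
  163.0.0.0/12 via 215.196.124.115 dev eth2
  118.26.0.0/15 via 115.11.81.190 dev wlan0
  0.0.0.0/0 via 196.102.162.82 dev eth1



Longest prefix match for 79.121.196.190:
  /15 79.120.0.0: MATCH
  /18 101.121.128.0: no
  /12 163.0.0.0: no
  /15 118.26.0.0: no
  /0 0.0.0.0: MATCH
Selected: next-hop 112.249.4.20 via eth0 (matched /15)


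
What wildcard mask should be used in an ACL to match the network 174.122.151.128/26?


Subnet mask: 255.255.255.192
Wildcard = 255.255.255.255 - subnet mask
255 - 255 = 0
255 - 255 = 0
255 - 255 = 0
255 - 192 = 63
Wildcard: 0.0.0.63


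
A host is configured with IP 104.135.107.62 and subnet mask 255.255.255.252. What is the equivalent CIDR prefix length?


Binary: 11111111.11111111.11111111.11111100
Count leading 1s
Prefix: /30


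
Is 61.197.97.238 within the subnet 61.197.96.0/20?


Subnet network: 61.197.96.0
Test IP AND mask: 61.197.96.0
Yes, 61.197.97.238 is in 61.197.96.0/20


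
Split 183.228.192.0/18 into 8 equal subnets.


New prefix = 18 + 3 = 21
Each subnet has 2048 addresses
  183.228.192.0/21
  183.228.200.0/21
  183.228.208.0/21
  183.228.216.0/21
  183.228.224.0/21
  183.228.232.0/21
  183.228.240.0/21
  183.228.248.0/21
Subnets: 183.228.192.0/21, 183.228.200.0/21, 183.228.208.0/21, 183.228.216.0/21, 183.228.224.0/21, 183.228.232.0/21, 183.228.240.0/21, 183.228.248.0/21


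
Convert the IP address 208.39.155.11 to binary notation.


208 = 11010000
39 = 00100111
155 = 10011011
11 = 00001011
Binary: 11010000.00100111.10011011.00001011


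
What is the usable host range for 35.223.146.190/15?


Network: 35.222.0.0
Broadcast: 35.223.255.255
First usable = network + 1
Last usable = broadcast - 1
Range: 35.222.0.1 to 35.223.255.254


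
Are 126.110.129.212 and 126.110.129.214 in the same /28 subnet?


Mask: 255.255.255.240
126.110.129.212 AND mask = 126.110.129.208
126.110.129.214 AND mask = 126.110.129.208
Yes, same subnet (126.110.129.208)


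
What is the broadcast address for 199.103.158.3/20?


Network: 199.103.144.0/20
Host bits = 12
Set all host bits to 1:
Broadcast: 199.103.159.255


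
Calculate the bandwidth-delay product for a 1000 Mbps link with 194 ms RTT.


BDP = bandwidth * RTT
= 1000 Mbps * 194 ms
= 1000 * 1e6 * 194 / 1000 bits
= 194000000 bits
= 24250000 bytes
= 23681.6406 KB
BDP = 194000000 bits (24250000 bytes)
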